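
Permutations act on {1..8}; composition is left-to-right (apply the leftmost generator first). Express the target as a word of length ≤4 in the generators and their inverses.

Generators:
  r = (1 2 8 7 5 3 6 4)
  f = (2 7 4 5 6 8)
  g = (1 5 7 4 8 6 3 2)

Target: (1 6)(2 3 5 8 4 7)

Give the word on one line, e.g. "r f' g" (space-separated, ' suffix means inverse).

r f g' f

  after r: (1 2 8 7 5 3 6 4)
  after f: (1 7 6 5 3 8 4)
  after g': (1 5 6)(2 3 4)(7 8)
  after f: (1 6)(2 3 5 8 4 7)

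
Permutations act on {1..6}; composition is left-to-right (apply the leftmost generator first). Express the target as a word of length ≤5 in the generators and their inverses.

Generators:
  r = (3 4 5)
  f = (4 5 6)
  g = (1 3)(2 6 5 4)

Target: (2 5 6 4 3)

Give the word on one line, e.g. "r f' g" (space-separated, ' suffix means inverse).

  after r': (3 5 4)
  after g': (1 3 6 2 4)
  after g': (2 5 6 4 3)

r' g' g'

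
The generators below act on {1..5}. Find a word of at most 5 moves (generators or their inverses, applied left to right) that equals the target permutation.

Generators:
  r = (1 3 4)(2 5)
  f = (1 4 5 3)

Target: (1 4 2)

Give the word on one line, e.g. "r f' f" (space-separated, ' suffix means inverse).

f r' f f

  after f: (1 4 5 3)
  after r': (1 3 4 2 5)
  after f: (2 3 5 4)
  after f: (1 4 2)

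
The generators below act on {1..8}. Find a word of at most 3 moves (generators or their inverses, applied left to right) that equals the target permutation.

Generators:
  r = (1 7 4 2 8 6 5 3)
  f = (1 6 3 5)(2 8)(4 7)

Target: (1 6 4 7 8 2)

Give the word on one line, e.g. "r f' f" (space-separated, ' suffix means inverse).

  after r': (1 3 5 6 8 2 4 7)
  after f: (1 5 3)(2 7 6)
  after r': (1 6 4 7 8 2)

r' f r'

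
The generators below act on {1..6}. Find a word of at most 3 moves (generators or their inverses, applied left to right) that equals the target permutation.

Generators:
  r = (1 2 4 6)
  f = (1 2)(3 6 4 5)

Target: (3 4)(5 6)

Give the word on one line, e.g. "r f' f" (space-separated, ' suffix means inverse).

f' f'

  after f': (1 2)(3 5 4 6)
  after f': (3 4)(5 6)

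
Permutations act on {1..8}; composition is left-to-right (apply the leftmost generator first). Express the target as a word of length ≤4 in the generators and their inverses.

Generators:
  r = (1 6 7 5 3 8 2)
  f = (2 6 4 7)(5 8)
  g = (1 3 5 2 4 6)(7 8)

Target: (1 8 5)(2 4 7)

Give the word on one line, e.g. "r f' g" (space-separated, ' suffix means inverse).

  after g: (1 3 5 2 4 6)(7 8)
  after r: (1 8 5)(2 4 7)

g r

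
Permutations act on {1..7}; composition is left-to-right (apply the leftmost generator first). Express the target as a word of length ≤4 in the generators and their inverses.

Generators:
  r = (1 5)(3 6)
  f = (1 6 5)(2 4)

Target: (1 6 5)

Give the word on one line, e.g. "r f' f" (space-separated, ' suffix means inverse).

f f f f

  after f: (1 6 5)(2 4)
  after f: (1 5 6)
  after f: (2 4)
  after f: (1 6 5)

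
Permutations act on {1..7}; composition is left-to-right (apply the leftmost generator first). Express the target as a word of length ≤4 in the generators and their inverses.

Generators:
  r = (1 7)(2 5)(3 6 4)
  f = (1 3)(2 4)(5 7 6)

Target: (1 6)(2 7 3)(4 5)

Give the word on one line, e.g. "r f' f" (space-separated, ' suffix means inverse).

  after r': (1 7)(2 5)(3 4 6)
  after f: (1 6)(2 7 3)(4 5)

r' f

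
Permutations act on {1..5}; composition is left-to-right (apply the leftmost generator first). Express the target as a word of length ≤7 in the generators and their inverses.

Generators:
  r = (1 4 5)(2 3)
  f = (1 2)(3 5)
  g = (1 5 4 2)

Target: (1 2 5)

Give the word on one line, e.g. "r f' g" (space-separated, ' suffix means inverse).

f g' g' r' g

  after f: (1 2)(3 5)
  after g': (1 4 5 3)
  after g': (1 5 3 2 4)
  after r': (1 4 5 2)
  after g: (1 2 5)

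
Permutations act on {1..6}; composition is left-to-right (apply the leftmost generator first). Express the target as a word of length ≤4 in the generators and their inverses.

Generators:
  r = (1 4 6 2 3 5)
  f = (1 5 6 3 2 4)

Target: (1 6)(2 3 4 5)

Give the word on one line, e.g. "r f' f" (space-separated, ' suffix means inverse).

r' f

  after r': (1 5 3 2 6 4)
  after f: (1 6)(2 3 4 5)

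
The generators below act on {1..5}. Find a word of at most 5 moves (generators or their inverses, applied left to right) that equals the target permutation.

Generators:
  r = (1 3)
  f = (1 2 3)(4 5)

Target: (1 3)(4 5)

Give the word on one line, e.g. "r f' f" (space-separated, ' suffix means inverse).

f' f' f' r

  after f': (1 3 2)(4 5)
  after f': (1 2 3)
  after f': (4 5)
  after r: (1 3)(4 5)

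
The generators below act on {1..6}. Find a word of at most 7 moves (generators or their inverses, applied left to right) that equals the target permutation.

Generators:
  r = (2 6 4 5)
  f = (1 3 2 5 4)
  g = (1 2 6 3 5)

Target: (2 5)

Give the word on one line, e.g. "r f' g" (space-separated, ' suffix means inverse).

  after g: (1 2 6 3 5)
  after g: (1 6 5 2 3)
  after g: (1 3 2 5 6)
  after f': (4 5 6)
  after r': (2 5)

g g g f' r'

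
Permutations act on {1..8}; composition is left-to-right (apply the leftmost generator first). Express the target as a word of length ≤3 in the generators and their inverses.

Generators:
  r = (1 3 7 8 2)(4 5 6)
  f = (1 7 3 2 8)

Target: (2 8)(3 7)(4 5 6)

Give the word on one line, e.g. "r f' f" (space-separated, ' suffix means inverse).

  after f: (1 7 3 2 8)
  after r: (1 8 3)(4 5 6)
  after f: (2 8)(3 7)(4 5 6)

f r f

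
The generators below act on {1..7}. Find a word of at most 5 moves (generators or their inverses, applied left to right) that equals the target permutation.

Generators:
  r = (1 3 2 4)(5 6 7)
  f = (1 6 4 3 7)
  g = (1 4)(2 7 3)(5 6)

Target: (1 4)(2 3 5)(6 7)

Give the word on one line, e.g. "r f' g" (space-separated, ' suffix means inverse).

  after f': (1 7 3 4 6)
  after r': (1 6 4 5 7)(2 3)
  after g: (1 5 3 7 4 6)
  after r: (1 6 3 5 2 4 7)
  after f: (1 4)(2 3 5)(6 7)

f' r' g r f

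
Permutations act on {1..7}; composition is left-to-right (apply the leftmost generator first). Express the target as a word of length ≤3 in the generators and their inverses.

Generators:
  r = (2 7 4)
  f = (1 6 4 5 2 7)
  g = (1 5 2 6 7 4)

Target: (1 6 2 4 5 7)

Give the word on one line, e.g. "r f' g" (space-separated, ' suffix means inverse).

f r

  after f: (1 6 4 5 2 7)
  after r: (1 6 2 4 5 7)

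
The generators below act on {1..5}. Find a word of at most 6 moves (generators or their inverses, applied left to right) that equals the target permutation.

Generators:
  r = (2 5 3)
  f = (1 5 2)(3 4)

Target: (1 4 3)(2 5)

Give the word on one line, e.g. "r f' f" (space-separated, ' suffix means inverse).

f' f' r f

  after f': (1 2 5)(3 4)
  after f': (1 5 2)
  after r: (1 3 2)
  after f: (1 4 3)(2 5)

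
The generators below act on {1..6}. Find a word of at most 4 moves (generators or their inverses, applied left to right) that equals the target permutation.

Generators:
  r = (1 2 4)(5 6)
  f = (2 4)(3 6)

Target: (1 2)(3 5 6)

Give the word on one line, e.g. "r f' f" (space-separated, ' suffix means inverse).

f' r

  after f': (2 4)(3 6)
  after r: (1 2)(3 5 6)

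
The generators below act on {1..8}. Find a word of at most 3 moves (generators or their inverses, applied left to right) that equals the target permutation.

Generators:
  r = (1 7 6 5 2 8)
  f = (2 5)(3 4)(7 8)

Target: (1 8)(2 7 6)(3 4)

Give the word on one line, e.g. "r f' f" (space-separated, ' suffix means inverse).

r f

  after r: (1 7 6 5 2 8)
  after f: (1 8)(2 7 6)(3 4)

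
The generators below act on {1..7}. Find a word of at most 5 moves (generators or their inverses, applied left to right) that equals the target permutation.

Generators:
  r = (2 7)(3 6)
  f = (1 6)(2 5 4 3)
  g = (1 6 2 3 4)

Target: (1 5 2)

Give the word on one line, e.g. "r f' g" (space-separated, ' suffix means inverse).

g' f' r' r'

  after g': (1 4 3 2 6)
  after f': (1 5 2)
  after r': (1 5 7 2)(3 6)
  after r': (1 5 2)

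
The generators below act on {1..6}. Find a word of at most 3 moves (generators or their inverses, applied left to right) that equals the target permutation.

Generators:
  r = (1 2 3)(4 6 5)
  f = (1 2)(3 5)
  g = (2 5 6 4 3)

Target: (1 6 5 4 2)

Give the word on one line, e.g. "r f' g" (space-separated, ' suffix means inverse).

r' f r'

  after r': (1 3 2)(4 5 6)
  after f: (1 5 6 4 3)
  after r': (1 6 5 4 2)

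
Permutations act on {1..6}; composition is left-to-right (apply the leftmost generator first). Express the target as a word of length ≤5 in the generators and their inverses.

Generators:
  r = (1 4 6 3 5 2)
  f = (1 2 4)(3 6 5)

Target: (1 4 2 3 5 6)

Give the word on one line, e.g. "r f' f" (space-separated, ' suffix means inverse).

  after f': (1 4 2)(3 5 6)
  after r': (4 5)
  after r': (1 2 5)(3 6 4)
  after f': (2 6)(4 5)
  after r: (1 4 2 3 5 6)

f' r' r' f' r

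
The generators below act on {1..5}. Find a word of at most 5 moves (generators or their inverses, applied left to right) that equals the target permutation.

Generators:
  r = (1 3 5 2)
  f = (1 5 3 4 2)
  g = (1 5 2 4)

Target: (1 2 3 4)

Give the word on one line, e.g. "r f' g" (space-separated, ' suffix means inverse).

r' f g' g'

  after r': (1 2 5 3)
  after f: (2 3 5 4)
  after g': (1 4 5 2 3)
  after g': (1 2 3 4)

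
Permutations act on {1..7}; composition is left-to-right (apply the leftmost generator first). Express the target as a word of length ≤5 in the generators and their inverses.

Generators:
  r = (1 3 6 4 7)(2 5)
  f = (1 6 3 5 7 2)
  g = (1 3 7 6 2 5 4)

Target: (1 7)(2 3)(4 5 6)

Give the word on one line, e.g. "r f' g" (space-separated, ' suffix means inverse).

f' r f' g' r'

  after f': (1 2 7 5 3 6)
  after r: (1 5 6 3 4 7 2)
  after f': (1 3 4 5)
  after g': (2 6 7 3 5 4)
  after r': (1 7)(2 3)(4 5 6)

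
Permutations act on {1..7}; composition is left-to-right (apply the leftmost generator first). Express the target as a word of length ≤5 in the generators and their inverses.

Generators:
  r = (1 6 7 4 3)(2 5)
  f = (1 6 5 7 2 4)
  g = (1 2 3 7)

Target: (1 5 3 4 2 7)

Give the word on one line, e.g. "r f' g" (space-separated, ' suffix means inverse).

  after r: (1 6 7 4 3)(2 5)
  after g: (1 6)(2 5 3)(4 7)
  after f: (1 5 3 4 2 7)

r g f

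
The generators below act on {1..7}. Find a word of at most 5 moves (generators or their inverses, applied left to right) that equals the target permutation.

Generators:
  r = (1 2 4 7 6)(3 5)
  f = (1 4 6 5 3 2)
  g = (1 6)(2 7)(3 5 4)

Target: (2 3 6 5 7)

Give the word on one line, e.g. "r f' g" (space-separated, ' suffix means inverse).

  after f: (1 4 6 5 3 2)
  after f: (1 6 3)(2 4 5)
  after g: (2 3 6 5 7)

f f g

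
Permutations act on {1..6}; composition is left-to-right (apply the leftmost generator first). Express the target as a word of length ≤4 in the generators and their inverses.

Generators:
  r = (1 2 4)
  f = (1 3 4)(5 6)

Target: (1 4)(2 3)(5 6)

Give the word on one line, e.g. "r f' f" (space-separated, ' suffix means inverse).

r r f r'

  after r: (1 2 4)
  after r: (1 4 2)
  after f: (2 3 4)(5 6)
  after r': (1 4)(2 3)(5 6)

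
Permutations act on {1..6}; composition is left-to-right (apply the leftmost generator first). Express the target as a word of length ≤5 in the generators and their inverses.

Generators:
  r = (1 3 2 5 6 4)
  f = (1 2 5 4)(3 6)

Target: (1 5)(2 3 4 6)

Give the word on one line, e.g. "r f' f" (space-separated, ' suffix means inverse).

  after r': (1 4 6 5 2 3)
  after f: (2 6 4 3)
  after r: (1 3 5 6)(2 4)
  after r: (1 2)(3 6)(4 5)
  after r: (1 5)(2 3 4 6)

r' f r r r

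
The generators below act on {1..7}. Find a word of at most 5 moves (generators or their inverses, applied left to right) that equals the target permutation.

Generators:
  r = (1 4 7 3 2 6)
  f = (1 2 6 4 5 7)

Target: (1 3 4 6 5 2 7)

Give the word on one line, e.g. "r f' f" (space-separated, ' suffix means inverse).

f r' f' f'

  after f: (1 2 6 4 5 7)
  after r': (1 3 7 6)(4 5)
  after f': (1 3 5 6 7 2)
  after f': (1 3 4 6 5 2 7)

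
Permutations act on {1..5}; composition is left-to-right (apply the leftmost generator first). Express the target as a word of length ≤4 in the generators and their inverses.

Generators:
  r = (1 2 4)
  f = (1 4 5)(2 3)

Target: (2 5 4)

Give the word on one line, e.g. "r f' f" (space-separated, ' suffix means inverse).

r r f f

  after r: (1 2 4)
  after r: (1 4 2)
  after f: (1 5)(2 4 3)
  after f: (2 5 4)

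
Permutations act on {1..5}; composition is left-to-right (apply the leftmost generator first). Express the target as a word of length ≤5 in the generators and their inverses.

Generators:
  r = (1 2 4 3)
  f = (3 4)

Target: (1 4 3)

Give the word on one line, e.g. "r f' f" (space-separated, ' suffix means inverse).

r r f' r'

  after r: (1 2 4 3)
  after r: (1 4)(2 3)
  after f': (1 3 2 4)
  after r': (1 4 3)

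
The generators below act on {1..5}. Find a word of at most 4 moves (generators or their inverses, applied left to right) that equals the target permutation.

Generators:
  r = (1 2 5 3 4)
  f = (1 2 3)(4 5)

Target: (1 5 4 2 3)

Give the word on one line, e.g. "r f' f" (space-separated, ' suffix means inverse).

r r

  after r: (1 2 5 3 4)
  after r: (1 5 4 2 3)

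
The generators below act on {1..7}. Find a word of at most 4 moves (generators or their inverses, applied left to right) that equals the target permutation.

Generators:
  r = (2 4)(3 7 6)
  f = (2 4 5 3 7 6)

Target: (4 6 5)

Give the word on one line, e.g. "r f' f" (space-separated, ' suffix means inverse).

r f'

  after r: (2 4)(3 7 6)
  after f': (4 6 5)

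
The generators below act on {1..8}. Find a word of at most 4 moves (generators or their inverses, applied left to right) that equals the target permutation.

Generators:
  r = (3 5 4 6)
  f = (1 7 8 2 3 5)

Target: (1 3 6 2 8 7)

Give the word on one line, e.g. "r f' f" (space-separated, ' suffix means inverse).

  after r: (3 5 4 6)
  after f': (1 5 4 6 2 8 7)
  after r': (1 3 6 2 8 7)

r f' r'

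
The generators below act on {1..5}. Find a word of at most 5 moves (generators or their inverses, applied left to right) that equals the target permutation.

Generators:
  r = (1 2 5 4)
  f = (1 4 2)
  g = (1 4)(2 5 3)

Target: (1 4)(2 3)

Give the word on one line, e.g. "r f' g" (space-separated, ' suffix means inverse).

g' r f

  after g': (1 4)(2 3 5)
  after r: (2 3 4)
  after f: (1 4)(2 3)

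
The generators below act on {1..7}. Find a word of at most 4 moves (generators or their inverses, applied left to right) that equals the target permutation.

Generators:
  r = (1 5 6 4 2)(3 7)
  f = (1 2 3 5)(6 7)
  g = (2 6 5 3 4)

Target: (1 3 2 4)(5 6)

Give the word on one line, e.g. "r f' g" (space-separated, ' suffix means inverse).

r r g g

  after r: (1 5 6 4 2)(3 7)
  after r: (1 6 2 5 4)
  after g: (1 5 2 3 4)
  after g: (1 3 2 4)(5 6)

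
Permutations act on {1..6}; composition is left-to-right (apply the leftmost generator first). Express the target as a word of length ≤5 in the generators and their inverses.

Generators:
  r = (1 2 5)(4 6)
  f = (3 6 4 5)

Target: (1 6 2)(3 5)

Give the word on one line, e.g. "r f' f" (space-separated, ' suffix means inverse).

f f r' f' f'

  after f: (3 6 4 5)
  after f: (3 4)(5 6)
  after r': (1 5 4 3 6 2)
  after f': (1 4 5 6 2)
  after f': (1 6 2)(3 5)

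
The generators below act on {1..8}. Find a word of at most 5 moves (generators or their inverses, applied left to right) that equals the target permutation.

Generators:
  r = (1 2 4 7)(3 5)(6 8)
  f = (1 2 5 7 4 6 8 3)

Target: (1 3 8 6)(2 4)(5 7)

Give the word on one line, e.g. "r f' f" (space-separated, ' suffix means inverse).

f' r' r'

  after f': (1 3 8 6 4 7 5 2)
  after r': (1 5)(2 7 3 6)
  after r': (1 3 8 6)(2 4)(5 7)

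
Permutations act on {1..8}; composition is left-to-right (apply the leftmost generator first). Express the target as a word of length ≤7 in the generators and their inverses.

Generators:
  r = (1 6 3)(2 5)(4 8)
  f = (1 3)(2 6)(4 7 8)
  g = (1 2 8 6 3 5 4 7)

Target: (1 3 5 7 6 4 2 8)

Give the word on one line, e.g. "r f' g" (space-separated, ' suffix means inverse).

  after g': (1 7 4 5 3 6 8 2)
  after f: (1 8 6 4 5)(2 3)
  after g': (1 2 6 5 7 4 3)
  after f': (1 6 5 4)(7 8)
  after g: (1 3 5 7 6 4 2 8)

g' f g' f' g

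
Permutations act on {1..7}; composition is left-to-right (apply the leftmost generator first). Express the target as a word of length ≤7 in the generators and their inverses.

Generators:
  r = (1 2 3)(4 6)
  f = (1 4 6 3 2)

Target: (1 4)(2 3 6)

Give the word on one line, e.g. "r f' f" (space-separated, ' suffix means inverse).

  after r: (1 2 3)(4 6)
  after f: (3 4)
  after r': (1 3 6 4 2)
  after f': (1 6)(3 4)
  after r: (1 4)(2 3 6)

r f r' f' r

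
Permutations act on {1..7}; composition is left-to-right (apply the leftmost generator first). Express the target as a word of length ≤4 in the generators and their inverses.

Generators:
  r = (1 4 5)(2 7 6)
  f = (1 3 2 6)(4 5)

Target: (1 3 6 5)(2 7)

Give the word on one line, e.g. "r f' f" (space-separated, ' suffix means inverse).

  after f: (1 3 2 6)(4 5)
  after r': (1 3 6 5)(2 7)

f r'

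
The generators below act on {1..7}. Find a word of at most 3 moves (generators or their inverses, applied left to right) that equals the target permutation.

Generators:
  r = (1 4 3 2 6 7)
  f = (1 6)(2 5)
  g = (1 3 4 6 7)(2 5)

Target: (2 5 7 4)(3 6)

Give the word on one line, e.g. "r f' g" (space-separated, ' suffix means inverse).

  after f': (1 6)(2 5)
  after r: (1 7)(2 5 6 4 3)
  after r: (2 5 7 4)(3 6)

f' r r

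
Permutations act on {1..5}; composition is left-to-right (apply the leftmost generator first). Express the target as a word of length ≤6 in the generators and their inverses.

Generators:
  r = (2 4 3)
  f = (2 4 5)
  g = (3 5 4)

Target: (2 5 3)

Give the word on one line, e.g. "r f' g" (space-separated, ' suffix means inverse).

  after r': (2 3 4)
  after f: (2 3 5)
  after f: (2 3)(4 5)
  after g: (2 5 3)

r' f f g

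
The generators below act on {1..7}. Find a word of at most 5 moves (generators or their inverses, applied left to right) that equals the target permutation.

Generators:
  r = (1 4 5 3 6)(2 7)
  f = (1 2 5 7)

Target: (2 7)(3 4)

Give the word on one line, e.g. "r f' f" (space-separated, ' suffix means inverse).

r' f f r

  after r': (1 6 3 5 4)(2 7)
  after f: (1 6 3 7 5 4 2)
  after f: (1 6 3)(4 5)
  after r: (2 7)(3 4)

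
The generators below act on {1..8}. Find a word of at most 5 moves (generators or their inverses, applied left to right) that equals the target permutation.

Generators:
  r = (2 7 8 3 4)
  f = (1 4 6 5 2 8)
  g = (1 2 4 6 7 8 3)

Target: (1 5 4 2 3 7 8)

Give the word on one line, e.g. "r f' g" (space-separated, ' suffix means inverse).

g' g' f' f'

  after g': (1 3 8 7 6 4 2)
  after g': (1 8 6 2 3 7 4)
  after f': (1 2 3 7)(4 8)(5 6)
  after f': (1 5 4 2 3 7 8)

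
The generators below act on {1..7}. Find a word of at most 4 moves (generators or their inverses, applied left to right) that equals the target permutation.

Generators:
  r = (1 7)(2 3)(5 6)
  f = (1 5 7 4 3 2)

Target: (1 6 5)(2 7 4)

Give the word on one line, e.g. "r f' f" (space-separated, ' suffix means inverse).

f r' r' r'

  after f: (1 5 7 4 3 2)
  after r': (1 6 5)(2 7 4)
  after r': (1 5 7 4 3 2)
  after r': (1 6 5)(2 7 4)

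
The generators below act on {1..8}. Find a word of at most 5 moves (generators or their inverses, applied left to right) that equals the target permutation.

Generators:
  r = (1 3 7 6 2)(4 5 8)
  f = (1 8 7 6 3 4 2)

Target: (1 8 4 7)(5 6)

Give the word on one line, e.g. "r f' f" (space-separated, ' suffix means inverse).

r' f' r r

  after r': (1 2 6 7 3)(4 8 5)
  after f': (1 4)(2 7 6 8 5 3)
  after r: (1 5 7 2 6 4 3)
  after r: (1 8 4 7)(5 6)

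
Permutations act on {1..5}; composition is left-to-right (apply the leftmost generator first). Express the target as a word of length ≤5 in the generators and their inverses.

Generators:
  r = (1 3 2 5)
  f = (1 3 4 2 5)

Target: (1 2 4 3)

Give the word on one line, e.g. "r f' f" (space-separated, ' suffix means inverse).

f' f' f' r f

  after f': (1 5 2 4 3)
  after f': (1 2 3 5 4)
  after f': (1 4 5 3 2)
  after r: (1 4)(2 3 5)
  after f: (1 2 4 3)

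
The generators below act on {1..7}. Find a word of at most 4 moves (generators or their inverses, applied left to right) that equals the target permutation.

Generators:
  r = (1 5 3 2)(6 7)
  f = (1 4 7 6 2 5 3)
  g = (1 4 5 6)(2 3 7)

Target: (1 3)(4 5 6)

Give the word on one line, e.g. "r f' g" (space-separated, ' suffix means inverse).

f f g'

  after f: (1 4 7 6 2 5 3)
  after f: (1 7 2 3 4 6 5)
  after g': (1 3)(4 5 6)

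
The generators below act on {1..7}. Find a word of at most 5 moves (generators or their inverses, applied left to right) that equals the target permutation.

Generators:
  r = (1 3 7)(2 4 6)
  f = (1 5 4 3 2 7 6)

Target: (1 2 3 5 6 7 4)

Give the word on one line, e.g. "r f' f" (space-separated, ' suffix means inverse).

r' f r

  after r': (1 7 3)(2 6 4)
  after f: (1 6 3 5 4 7 2)
  after r: (1 2 3 5 6 7 4)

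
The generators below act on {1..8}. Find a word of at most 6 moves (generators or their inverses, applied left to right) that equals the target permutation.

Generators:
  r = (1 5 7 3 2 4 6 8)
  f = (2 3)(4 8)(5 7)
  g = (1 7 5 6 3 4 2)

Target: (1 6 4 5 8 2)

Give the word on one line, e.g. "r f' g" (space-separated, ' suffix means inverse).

f r g f'

  after f: (2 3)(4 8)(5 7)
  after r: (1 5 3 4)(6 8)
  after g: (1 6 8 3 2)(4 7 5)
  after f': (1 6 4 5 8 2)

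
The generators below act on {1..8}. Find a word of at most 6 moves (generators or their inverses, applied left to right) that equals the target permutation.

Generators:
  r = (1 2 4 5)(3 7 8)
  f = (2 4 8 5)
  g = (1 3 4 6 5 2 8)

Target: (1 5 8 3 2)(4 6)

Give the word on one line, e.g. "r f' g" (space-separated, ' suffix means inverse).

r' g' g' r' f'

  after r': (1 5 4 2)(3 8 7)
  after g': (1 6 4 5 3 2 8 7)
  after g': (1 4 6 3 5)(7 8)
  after r': (1 2)(3 4 6 8)
  after f': (1 5 8 3 2)(4 6)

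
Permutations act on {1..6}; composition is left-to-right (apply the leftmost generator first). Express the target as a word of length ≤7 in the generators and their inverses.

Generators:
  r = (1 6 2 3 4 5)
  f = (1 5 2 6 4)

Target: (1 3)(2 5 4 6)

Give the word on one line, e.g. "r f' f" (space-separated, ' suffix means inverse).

  after f': (1 4 6 2 5)
  after f': (1 6 5 4 2)
  after r: (1 2 6)(3 4)
  after r: (1 3 5)
  after f': (1 3)(2 5 4 6)

f' f' r r f'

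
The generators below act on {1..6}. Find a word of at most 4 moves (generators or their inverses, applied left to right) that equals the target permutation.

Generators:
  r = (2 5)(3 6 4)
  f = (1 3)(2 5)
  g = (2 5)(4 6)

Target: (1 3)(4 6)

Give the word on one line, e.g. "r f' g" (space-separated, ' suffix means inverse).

  after f: (1 3)(2 5)
  after g': (1 3)(4 6)

f g'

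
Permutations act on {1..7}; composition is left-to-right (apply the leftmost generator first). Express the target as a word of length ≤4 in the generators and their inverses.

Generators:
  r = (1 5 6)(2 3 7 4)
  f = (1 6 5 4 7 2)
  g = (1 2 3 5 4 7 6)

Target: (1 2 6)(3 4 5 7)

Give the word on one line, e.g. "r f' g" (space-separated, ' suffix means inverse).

  after f: (1 6 5 4 7 2)
  after r: (2 5)(3 7)
  after f': (1 2 6)(3 4 5 7)

f r f'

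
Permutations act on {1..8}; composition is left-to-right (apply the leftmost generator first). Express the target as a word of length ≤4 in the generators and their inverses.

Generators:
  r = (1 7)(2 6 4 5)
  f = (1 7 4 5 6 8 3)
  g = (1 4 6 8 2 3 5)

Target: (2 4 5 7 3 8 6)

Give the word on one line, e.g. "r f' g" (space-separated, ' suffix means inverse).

  after r': (1 7)(2 5 4 6)
  after f': (2 4 5 7 3 8 6)

r' f'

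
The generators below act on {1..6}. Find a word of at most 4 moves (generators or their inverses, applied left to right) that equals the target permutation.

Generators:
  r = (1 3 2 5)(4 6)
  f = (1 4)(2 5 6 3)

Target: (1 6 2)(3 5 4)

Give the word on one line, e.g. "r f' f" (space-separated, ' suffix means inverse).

  after f: (1 4)(2 5 6 3)
  after r: (1 6 2)(3 5 4)

f r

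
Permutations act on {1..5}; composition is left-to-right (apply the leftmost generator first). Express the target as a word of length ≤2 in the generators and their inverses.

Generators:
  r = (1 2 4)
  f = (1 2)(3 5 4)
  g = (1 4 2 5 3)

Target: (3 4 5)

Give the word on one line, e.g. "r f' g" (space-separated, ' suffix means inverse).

  after f: (1 2)(3 5 4)
  after f: (3 4 5)

f f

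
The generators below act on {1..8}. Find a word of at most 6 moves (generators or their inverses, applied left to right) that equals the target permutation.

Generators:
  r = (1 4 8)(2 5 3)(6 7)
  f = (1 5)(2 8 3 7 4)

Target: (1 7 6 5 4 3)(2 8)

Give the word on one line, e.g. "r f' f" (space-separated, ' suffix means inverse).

r f' r r

  after r: (1 4 8)(2 5 3)(6 7)
  after f': (1 7 6 3 4 2)(5 8)
  after r: (1 6 2 4 5)(3 8)
  after r: (1 7 6 5 4 3)(2 8)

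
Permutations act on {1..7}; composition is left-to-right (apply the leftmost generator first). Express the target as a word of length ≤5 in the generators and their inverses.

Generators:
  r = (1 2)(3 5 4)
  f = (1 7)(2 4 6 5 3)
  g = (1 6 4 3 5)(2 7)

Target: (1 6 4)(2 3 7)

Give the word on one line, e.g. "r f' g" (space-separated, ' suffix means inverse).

  after f: (1 7)(2 4 6 5 3)
  after g': (1 2 6 3 7 5 4)
  after f: (1 4 7 3)(2 5 6)
  after f: (1 6 4)(2 3 7)

f g' f f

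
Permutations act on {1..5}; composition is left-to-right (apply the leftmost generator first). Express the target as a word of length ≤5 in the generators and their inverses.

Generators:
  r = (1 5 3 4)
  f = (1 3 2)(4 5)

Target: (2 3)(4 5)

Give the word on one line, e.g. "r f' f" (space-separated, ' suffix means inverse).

  after f': (1 2 3)(4 5)
  after r': (1 2 5 3 4)
  after r': (1 2)
  after f: (2 3)(4 5)

f' r' r' f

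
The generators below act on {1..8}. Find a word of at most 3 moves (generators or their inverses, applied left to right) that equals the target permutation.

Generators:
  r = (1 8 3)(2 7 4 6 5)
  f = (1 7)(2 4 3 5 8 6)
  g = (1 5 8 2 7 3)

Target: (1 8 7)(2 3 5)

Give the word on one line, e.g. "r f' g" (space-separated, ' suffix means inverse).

g g

  after g: (1 5 8 2 7 3)
  after g: (1 8 7)(2 3 5)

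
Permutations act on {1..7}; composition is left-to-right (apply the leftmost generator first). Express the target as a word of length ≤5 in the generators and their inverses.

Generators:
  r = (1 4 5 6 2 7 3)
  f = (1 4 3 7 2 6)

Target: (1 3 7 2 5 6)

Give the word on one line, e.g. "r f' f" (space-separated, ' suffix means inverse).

  after f: (1 4 3 7 2 6)
  after f: (1 3 2)(4 7 6)
  after r: (2 4 3 7)(5 6)
  after r: (1 4)(2 5)
  after f: (1 3 7 2 5 6)

f f r r f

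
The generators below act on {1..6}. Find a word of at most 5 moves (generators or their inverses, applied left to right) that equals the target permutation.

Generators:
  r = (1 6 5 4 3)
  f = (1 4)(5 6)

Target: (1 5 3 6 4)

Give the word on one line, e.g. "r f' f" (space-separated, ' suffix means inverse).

r' r' f' r f

  after r': (1 3 4 5 6)
  after r': (1 4 6 3 5)
  after f': (3 6)(4 5)
  after r: (1 6)(3 5)
  after f: (1 5 3 6 4)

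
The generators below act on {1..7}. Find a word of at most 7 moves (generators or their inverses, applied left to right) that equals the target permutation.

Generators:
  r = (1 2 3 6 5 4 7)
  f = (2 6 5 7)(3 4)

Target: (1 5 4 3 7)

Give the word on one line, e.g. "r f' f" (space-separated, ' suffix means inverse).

f r r f' r'

  after f: (2 6 5 7)(3 4)
  after r: (1 2 5)(3 7)(4 6)
  after r: (1 3)(2 4 5)(6 7)
  after f': (1 4 6 5 7 2 3)
  after r': (1 5 4 3 7)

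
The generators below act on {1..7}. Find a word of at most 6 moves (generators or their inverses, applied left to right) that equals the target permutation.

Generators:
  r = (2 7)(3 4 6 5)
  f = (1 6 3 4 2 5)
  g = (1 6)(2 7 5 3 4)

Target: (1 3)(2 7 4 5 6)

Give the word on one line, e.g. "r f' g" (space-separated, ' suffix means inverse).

r' f r r

  after r': (2 7)(3 5 6 4)
  after f: (1 6 2 7 5 3)
  after r: (1 5 4 6 7 3)
  after r: (1 3)(2 7 4 5 6)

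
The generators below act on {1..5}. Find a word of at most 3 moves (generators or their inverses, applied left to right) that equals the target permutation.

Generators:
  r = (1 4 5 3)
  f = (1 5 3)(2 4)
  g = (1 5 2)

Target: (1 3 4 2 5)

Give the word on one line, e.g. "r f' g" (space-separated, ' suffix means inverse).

  after f: (1 5 3)(2 4)
  after r: (1 3 4 2 5)

f r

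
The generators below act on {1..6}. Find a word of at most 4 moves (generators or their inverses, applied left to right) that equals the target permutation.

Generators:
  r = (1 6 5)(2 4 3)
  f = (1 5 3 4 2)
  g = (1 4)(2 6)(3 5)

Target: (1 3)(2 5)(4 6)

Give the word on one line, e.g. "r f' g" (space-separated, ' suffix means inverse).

g' r

  after g': (1 4)(2 6)(3 5)
  after r: (1 3)(2 5)(4 6)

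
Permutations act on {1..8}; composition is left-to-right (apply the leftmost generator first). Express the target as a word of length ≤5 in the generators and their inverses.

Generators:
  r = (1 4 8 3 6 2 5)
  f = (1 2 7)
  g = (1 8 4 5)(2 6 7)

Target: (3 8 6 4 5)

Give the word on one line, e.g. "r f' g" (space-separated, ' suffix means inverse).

r' g r' g

  after r': (1 5 2 6 3 8 4)
  after g: (2 7)(3 4 8 5 6)
  after r': (1 5 3)(2 7 6 8)
  after g: (3 8 6 4 5)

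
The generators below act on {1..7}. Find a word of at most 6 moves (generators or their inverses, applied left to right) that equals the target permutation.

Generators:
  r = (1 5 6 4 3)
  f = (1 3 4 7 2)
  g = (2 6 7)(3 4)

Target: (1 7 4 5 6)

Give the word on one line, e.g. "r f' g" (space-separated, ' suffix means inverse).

  after g: (2 6 7)(3 4)
  after f': (1 2 6 4)
  after g': (1 7 6 3 4)
  after r: (1 7 4 5 6)

g f' g' r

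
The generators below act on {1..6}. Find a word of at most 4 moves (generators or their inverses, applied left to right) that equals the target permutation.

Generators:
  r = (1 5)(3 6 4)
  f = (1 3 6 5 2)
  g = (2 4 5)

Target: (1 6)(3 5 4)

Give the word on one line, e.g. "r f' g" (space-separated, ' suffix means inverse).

f r g

  after f: (1 3 6 5 2)
  after r: (1 6)(2 5)(3 4)
  after g: (1 6)(3 5 4)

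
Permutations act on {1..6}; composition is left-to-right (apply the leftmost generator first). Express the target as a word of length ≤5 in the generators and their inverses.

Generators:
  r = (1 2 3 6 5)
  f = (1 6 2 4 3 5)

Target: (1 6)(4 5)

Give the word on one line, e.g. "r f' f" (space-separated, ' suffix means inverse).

r' f f

  after r': (1 5 6 3 2)
  after f: (2 6 5)(3 4)
  after f: (1 6)(4 5)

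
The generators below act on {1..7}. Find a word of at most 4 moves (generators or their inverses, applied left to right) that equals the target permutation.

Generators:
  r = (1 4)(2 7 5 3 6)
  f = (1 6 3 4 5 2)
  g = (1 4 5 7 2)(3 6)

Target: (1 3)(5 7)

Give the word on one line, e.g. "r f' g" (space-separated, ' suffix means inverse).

  after g: (1 4 5 7 2)(3 6)
  after f': (1 3)(5 7)

g f'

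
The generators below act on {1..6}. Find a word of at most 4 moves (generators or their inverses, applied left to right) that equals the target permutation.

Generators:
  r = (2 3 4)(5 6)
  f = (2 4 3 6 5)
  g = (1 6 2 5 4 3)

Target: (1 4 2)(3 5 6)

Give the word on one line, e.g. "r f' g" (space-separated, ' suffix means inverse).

g' g'

  after g': (1 3 4 5 2 6)
  after g': (1 4 2)(3 5 6)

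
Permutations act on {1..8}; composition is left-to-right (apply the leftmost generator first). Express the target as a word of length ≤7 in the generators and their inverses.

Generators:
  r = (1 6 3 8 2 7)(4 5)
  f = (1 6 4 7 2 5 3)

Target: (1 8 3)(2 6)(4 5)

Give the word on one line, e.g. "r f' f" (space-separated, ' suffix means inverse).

f r' f r r

  after f: (1 6 4 7 2 5 3)
  after r': (2 4)(3 7 8)(5 6)
  after f: (1 6 3 2 7 8)(4 5)
  after r: (1 3 7 2)(6 8)
  after r: (1 8 3)(2 6)(4 5)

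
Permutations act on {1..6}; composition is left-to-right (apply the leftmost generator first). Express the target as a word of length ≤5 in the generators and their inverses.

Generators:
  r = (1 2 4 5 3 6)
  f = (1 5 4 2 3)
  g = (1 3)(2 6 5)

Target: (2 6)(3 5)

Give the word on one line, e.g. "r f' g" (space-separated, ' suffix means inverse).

  after r: (1 2 4 5 3 6)
  after f: (1 3 6 5)
  after g: (2 6)(3 5)

r f g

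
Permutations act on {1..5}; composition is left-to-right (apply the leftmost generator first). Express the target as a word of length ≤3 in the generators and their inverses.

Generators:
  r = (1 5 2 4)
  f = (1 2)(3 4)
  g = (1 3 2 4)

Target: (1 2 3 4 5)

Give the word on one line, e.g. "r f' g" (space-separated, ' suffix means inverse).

g' r'

  after g': (1 4 2 3)
  after r': (1 2 3 4 5)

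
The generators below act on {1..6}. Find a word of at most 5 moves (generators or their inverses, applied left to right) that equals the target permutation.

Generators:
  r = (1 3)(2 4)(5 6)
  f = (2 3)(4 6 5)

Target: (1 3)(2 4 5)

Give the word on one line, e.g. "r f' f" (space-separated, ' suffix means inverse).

  after f': (2 3)(4 5 6)
  after f': (4 6 5)
  after r: (1 3)(2 4 5)

f' f' r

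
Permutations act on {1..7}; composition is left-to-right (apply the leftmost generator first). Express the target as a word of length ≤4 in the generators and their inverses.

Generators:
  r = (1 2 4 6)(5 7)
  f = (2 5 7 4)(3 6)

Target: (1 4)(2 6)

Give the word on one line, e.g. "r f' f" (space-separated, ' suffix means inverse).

r r

  after r: (1 2 4 6)(5 7)
  after r: (1 4)(2 6)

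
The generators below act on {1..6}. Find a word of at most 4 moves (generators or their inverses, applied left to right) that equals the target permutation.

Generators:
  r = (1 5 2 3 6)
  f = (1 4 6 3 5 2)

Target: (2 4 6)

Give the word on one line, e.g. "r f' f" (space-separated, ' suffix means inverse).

  after f: (1 4 6 3 5 2)
  after f: (1 6 5)(2 4 3)
  after r: (2 4 6)

f f r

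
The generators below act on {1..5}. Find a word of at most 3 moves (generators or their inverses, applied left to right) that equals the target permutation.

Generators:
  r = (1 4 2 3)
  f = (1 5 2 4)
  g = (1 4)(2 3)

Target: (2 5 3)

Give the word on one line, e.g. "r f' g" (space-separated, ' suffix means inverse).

  after f': (1 4 2 5)
  after r': (2 5 3)

f' r'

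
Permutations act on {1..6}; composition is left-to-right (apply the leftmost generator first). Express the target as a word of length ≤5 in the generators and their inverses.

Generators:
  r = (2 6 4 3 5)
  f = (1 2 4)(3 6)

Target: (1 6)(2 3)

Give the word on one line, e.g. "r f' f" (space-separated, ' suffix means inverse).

f' r' f r' r'

  after f': (1 4 2)(3 6)
  after r': (1 6 4 5 3 2)
  after f: (1 3 4 5 6)
  after r': (1 4 3 6)(2 5)
  after r': (1 6)(2 3)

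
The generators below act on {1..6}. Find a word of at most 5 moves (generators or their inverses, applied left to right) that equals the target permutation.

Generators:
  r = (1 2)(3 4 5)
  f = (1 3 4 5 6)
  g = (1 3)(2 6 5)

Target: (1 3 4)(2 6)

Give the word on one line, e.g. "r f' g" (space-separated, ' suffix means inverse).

  after f: (1 3 4 5 6)
  after r: (1 4 3 5 6 2)
  after f': (1 3 4)(2 6)

f r f'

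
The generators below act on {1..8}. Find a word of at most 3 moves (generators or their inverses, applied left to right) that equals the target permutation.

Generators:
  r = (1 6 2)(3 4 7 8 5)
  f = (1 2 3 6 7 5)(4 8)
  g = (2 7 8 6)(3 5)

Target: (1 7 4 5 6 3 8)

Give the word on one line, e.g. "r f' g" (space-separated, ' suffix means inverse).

  after r: (1 6 2)(3 4 7 8 5)
  after f: (1 7 4 5 6 3 8)

r f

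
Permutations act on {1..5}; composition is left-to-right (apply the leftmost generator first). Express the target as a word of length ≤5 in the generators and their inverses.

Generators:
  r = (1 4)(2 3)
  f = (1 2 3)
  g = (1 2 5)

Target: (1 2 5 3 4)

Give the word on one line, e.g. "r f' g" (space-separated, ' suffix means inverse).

  after g: (1 2 5)
  after f: (1 3)(2 5)
  after r': (1 2 5 3 4)

g f r'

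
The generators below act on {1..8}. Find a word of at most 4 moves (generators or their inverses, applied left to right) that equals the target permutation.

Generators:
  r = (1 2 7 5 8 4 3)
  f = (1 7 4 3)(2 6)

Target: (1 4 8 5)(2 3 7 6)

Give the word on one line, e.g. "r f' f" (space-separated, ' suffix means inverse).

r' f'

  after r': (1 3 4 8 5 7 2)
  after f': (1 4 8 5)(2 3 7 6)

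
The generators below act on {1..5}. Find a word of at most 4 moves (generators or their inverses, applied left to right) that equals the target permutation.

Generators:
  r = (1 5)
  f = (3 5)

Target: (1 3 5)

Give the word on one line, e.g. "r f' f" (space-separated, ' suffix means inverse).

r f

  after r: (1 5)
  after f: (1 3 5)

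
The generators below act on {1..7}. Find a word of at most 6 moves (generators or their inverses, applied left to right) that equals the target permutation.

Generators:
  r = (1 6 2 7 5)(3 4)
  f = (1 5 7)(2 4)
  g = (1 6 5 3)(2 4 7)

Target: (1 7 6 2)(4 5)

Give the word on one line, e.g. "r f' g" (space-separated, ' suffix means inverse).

r f g r'

  after r: (1 6 2 7 5)(3 4)
  after f: (1 6 4 3 2)
  after g: (1 5 3 4)(2 6 7)
  after r': (1 7 6 2)(4 5)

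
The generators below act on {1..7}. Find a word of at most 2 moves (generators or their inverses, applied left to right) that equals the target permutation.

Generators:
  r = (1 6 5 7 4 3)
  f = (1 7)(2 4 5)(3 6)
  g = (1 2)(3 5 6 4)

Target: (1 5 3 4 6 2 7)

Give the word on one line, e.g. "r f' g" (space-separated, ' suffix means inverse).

g f'

  after g: (1 2)(3 5 6 4)
  after f': (1 5 3 4 6 2 7)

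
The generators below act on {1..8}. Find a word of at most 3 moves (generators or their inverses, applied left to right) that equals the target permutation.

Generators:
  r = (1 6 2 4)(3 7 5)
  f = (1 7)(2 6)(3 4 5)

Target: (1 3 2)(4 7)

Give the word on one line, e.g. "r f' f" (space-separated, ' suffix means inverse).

  after f: (1 7)(2 6)(3 4 5)
  after r': (1 3 2)(4 7)

f r'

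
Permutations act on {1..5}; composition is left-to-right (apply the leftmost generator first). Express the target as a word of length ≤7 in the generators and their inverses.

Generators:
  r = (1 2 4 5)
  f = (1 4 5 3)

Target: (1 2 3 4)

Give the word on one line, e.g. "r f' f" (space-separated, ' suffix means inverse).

f r' r' f r'

  after f: (1 4 5 3)
  after r': (1 2)(3 5)
  after r': (2 5 3 4)
  after f: (1 4 2 3 5)
  after r': (1 2 3 4)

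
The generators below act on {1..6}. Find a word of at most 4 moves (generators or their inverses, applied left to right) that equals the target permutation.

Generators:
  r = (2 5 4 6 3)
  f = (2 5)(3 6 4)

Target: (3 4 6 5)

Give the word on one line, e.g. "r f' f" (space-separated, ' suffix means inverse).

f r'

  after f: (2 5)(3 6 4)
  after r': (3 4 6 5)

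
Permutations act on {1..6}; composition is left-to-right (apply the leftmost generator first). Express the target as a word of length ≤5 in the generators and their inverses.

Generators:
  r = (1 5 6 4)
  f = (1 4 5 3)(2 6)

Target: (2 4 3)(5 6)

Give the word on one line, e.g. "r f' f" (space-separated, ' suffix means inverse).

r f r r f

  after r: (1 5 6 4)
  after f: (1 3)(2 6 5)
  after r: (1 3 5 2 4)
  after r: (1 3 6 4 5 2)
  after f: (2 4 3)(5 6)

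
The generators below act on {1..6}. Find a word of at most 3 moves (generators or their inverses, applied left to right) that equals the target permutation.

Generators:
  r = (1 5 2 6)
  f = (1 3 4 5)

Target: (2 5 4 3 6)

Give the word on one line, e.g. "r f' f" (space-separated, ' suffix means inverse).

  after f': (1 5 4 3)
  after r': (2 5 4 3 6)

f' r'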